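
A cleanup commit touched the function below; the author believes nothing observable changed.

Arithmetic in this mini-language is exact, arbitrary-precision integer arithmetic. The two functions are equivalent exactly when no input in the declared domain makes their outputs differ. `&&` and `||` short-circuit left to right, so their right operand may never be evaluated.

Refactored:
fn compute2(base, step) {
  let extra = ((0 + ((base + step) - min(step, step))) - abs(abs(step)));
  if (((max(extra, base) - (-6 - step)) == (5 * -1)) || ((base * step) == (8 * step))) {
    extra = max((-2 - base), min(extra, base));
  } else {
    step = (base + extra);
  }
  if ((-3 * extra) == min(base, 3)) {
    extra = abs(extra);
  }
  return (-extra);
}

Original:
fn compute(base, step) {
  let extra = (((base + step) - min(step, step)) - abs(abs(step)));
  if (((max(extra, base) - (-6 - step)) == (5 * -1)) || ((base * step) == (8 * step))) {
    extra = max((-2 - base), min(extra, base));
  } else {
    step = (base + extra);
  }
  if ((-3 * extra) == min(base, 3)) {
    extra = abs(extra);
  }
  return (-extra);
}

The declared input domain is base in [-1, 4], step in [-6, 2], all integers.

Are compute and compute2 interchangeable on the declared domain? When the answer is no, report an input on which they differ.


This is a faithful refactor — constant usage differs; arithmetic usage differs, but the computed results match everywhere.
One worked example (base=2, step=-3) — compute: extra becomes -1; next (((max(extra, base) - (-6 - step)) == (5 * -1)) || ((base * step) == (8 * step))) evaluates to false; next step becomes 1; next ((-3 * extra) == min(base, 3)) evaluates to false; next final value 1; compute2: extra becomes -1; next (((max(extra, base) - (-6 - step)) == (5 * -1)) || ((base * step) == (8 * step))) evaluates to false; next step becomes 1; next ((-3 * extra) == min(base, 3)) evaluates to false; next final value 1; agreement on 1.
Across all 54 domain points the two functions coincide.
verdict: equivalent


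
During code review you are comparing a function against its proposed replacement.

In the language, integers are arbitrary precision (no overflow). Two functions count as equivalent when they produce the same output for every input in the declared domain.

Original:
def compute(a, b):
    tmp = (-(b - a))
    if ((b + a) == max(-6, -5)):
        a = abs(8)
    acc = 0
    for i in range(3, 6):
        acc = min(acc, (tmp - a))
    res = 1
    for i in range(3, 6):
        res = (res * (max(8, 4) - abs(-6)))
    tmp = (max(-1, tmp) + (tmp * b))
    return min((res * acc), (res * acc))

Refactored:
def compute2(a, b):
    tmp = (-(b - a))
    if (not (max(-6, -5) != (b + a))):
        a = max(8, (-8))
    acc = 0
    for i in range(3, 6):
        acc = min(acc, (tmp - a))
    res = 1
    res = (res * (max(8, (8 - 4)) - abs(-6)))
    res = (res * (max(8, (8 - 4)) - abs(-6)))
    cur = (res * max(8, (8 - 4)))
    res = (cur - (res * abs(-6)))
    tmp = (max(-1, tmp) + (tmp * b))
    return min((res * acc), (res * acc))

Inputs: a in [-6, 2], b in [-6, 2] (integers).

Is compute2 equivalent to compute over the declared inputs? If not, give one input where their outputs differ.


Behavior is preserved: although boolean connective usage differs; also comparison usage differs; also local variable names differ; also arithmetic usage differs; also statement counts differ; also min/max/abs usage differs; also loop structure differs; also constant usage differs, the outputs never diverge.
As a probe, take a=-1, b=-3: compute runs tmp=2, then ((b + a) == max(-6, -5)) is false, then acc=0, then (i=3), then acc=0, then (i=4), then acc=0, then (i=5), then acc=0, then res=1, then (i=3), then res=2, then (i=4), then res=4, then (i=5), then res=8, then tmp=-4, then returns 0; compute2 runs tmp=2, then (not (max(-6, -5) != (b + a))) is false, then acc=0, then (i=3), then acc=0, then (i=4), then acc=0, then (i=5), then acc=0, then res=1, then res=2, then res=4, then cur=32, then res=8, then tmp=-4, then returns 0; both end at 0.
An exhaustive pass over the 81 declared inputs shows identical outputs.
verdict: equivalent


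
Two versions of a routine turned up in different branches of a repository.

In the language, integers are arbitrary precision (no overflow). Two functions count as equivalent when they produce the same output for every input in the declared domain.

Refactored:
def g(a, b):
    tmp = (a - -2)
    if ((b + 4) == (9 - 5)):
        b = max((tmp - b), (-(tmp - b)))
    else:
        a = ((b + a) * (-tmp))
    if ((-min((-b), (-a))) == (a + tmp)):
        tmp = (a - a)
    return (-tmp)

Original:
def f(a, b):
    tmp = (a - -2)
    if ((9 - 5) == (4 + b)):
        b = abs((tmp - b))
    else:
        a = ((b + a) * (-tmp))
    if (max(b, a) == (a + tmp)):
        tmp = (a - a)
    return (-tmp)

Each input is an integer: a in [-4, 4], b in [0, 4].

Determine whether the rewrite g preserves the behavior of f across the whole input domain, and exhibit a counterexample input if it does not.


Although arithmetic usage differs, and min/max/abs usage differs, 45/45 inputs agree.
verdict: equivalent


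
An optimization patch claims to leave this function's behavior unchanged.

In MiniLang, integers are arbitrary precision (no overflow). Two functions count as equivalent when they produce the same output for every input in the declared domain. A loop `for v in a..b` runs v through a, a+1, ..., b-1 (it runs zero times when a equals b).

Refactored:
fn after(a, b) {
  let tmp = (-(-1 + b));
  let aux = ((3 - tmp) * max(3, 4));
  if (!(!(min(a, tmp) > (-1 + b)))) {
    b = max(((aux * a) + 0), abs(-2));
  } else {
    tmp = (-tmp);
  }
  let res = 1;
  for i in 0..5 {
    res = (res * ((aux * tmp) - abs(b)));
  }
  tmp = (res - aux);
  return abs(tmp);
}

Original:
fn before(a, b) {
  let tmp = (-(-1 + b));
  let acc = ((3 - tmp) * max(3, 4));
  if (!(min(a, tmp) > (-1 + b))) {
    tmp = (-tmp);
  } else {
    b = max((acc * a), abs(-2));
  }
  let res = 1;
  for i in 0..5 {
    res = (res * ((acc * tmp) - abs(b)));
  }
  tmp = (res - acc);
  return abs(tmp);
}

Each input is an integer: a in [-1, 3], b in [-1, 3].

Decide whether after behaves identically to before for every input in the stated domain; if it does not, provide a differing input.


Although local variable names differ; and constant usage differs; and boolean connective usage differs; and arithmetic usage differs, 25/25 inputs agree.
verdict: equivalent


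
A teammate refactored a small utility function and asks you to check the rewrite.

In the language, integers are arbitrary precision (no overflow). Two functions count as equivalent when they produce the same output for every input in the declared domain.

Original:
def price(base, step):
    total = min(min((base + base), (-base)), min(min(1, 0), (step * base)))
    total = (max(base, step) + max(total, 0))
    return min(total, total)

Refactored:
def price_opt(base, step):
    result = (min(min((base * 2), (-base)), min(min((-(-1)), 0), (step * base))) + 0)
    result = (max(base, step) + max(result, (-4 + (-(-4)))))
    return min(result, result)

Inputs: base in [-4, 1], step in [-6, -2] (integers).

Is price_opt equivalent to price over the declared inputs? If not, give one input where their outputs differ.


The two are interchangeable: arithmetic usage differs, and constant usage differs, and local variable names differ, and every declared input agrees.
Tracing base=1, step=-2: price: total := -2 | total := 1 | result 1 | price_opt: result := -2 | result := 1 | result 1 — matching result 1.
Every one of the 30 inputs gives matching results.
verdict: equivalent


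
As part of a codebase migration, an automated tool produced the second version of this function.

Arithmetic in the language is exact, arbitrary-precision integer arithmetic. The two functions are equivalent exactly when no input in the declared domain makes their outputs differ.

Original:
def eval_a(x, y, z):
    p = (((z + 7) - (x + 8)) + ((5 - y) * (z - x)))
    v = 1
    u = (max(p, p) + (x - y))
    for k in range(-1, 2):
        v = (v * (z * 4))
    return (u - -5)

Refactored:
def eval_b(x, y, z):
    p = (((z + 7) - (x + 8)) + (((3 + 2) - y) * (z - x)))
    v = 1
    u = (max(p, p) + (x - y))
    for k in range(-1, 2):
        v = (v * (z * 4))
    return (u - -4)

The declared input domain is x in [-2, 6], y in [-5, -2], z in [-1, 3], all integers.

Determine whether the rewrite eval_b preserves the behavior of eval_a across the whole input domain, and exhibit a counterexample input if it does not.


Run the pair on x=-2, y=-5, z=-1.
eval_a: p = 10; v = 1; u = 13; [k=-1]; v = -4; [k=0]; v = 16; [k=1]; v = -64; return 18
eval_b: p = 10; v = 1; u = 13; [k=-1]; v = -4; [k=0]; v = 16; [k=1]; v = -64; return 17
18 and 17 differ, so these are not the same function on this domain.
verdict: not equivalent; witness: x=-2, y=-5, z=-1


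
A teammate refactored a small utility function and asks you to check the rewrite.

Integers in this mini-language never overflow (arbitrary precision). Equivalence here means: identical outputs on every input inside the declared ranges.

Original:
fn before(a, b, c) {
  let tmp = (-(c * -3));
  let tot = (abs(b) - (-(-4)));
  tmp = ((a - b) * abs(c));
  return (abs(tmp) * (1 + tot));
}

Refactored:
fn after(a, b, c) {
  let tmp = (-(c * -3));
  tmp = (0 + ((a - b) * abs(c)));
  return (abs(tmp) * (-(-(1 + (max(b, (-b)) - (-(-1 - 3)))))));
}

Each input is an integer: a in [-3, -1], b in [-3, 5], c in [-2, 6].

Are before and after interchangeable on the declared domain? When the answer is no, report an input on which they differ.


Although min/max/abs usage differs; also statement counts differ; also arithmetic usage differs; also local variable names differ; also constant usage differs, 243/243 inputs agree.
verdict: equivalent


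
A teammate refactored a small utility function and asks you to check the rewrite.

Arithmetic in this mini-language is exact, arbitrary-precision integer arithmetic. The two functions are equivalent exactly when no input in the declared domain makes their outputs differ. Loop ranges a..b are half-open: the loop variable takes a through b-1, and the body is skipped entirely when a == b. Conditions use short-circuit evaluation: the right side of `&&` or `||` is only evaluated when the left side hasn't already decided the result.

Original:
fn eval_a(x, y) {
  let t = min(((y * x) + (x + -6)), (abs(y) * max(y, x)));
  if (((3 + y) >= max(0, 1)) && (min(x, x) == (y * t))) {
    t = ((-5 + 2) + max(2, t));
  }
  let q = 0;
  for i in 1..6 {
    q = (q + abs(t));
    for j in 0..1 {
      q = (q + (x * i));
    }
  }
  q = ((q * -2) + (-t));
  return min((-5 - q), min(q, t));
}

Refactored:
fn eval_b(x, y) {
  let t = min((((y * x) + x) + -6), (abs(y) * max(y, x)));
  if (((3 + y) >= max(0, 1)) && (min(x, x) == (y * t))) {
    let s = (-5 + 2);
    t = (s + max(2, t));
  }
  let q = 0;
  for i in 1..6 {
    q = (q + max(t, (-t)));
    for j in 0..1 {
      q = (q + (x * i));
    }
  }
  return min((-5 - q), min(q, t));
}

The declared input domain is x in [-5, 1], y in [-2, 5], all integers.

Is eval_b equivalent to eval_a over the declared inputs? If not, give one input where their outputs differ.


x=-5, y=-2 yields -119 from eval_a but -55 from eval_b.
verdict: not equivalent; witness: x=-5, y=-2


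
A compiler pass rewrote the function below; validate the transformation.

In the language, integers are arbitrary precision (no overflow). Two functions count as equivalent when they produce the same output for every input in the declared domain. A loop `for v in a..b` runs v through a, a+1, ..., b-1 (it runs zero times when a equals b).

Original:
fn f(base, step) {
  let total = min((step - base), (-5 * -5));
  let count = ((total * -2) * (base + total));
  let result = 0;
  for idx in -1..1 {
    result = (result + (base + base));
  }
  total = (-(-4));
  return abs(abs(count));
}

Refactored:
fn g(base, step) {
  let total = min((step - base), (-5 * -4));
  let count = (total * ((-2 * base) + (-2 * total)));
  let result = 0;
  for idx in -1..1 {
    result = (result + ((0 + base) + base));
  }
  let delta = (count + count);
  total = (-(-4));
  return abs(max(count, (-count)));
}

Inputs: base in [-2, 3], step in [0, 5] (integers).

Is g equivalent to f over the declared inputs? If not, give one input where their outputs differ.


Equivalent. The suspicious edit (`-5` became `-4`) never changes the result for any input inside the declared domain.
Checked all 36 inputs in the declared domain: the outputs agree on every one.
One worked example (base=1, step=2) — f: total := 1 | count := -4 | result := 0 | iter idx=-1: | result := 2 | iter idx=0: | result := 4 | total := 4 | result 4; g: total := 1 | count := -4 | result := 0 | iter idx=-1: | result := 2 | iter idx=0: | result := 4 | delta := -8 | total := 4 | result 4; agreement on 4.
verdict: equivalent


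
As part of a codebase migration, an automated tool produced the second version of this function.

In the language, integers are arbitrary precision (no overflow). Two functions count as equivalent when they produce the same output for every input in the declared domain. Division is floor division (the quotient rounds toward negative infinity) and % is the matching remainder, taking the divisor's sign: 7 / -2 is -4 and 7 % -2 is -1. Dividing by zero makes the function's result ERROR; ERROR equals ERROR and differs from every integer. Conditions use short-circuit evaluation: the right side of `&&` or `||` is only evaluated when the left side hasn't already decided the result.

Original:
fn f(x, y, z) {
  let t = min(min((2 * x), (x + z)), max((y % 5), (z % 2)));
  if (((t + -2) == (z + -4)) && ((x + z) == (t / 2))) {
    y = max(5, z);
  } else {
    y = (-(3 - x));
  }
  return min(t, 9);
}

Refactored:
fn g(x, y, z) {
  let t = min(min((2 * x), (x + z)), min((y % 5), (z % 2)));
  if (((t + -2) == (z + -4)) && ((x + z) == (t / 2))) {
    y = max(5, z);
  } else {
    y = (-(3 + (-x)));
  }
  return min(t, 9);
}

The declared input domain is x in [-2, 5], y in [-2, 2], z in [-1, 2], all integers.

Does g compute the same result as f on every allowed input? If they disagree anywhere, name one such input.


Not equivalent: x=1, y=-2, z=0 separates them (1 vs 0).
f: t = 1; (((t + -2) == (z + -4)) && ((x + z) == (t / 2))) -> false; y = -2; return 1
g: t = 0; (((t + -2) == (z + -4)) && ((x + z) == (t / 2))) -> false; y = -2; return 0
verdict: not equivalent; witness: x=1, y=-2, z=0


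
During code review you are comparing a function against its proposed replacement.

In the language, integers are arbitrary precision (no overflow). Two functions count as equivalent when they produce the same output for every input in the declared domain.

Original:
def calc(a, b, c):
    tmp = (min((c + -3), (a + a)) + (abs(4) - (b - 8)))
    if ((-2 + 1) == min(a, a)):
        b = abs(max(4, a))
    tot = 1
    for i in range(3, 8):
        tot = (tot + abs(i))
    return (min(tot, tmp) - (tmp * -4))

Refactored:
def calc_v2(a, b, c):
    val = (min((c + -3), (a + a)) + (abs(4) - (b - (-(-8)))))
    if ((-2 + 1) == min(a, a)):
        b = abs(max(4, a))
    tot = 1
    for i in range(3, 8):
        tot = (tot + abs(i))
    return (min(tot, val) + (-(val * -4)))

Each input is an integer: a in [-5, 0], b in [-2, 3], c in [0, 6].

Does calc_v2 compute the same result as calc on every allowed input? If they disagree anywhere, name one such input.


Behavior is preserved: although arithmetic usage differs; local variable names differ, the outputs never diverge.
Spot check at a=-1, b=3, c=4 — calc: tmp = 7; ((-2 + 1) == min(a, a)) -> true; b = 4; tot = 1; [i=3]; tot = 4; [i=4]; tot = 8; [i=5]; tot = 13; [i=6]; tot = 19; [i=7]; tot = 26; return 35. calc_v2: val = 7; ((-2 + 1) == min(a, a)) -> true; b = 4; tot = 1; [i=3]; tot = 4; [i=4]; tot = 8; [i=5]; tot = 13; [i=6]; tot = 19; [i=7]; tot = 26; return 35. Both give 35.
Across all 252 domain points the two functions coincide.
verdict: equivalent


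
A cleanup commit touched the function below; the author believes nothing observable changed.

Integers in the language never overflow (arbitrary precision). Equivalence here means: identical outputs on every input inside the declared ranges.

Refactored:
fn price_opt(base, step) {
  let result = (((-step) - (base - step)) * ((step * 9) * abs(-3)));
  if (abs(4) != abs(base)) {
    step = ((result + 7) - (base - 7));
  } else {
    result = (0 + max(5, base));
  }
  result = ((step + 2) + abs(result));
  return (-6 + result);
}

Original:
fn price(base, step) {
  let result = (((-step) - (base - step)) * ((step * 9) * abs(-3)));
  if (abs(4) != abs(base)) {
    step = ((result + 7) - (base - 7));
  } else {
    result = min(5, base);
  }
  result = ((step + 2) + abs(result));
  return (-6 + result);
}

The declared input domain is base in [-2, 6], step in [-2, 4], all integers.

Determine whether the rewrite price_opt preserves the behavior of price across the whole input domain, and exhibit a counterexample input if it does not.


At base=4, step=-2: price gives -2, price_opt gives -1.
verdict: not equivalent; witness: base=4, step=-2


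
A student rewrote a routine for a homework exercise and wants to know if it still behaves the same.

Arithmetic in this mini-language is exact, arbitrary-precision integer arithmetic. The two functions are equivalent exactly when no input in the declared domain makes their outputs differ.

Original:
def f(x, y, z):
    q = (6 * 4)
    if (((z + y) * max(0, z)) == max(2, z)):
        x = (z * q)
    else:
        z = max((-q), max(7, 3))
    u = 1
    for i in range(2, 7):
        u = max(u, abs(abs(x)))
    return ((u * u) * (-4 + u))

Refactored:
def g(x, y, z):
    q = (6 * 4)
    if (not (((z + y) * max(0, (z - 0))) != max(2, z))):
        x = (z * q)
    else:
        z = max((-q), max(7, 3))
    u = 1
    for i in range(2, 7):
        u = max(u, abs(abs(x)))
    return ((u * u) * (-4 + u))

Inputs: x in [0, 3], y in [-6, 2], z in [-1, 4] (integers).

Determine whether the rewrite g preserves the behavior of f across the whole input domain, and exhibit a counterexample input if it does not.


Side by side, the visible changes include: comparison usage differs; also arithmetic usage differs; also constant usage differs; also boolean connective usage differs.
Tracing x=2, y=-5, z=4: f: q := 24 | (((z + y) * max(0, z)) == max(2, z)): false | z := 7 | u := 1 | iter i=2: | u := 2 | iter i=3: | u := 2 | iter i=4: | u := 2 | iter i=5: | u := 2 | iter i=6: | u := 2 | result -8 | g: q := 24 | (not (((z + y) * max(0, (z - 0))) != max(2, z))): false | z := 7 | u := 1 | iter i=2: | u := 2 | iter i=3: | u := 2 | iter i=4: | u := 2 | iter i=5: | u := 2 | iter i=6: | u := 2 | result -8 — matching result -8.
An exhaustive pass over the 216 declared inputs shows identical outputs.
verdict: equivalent


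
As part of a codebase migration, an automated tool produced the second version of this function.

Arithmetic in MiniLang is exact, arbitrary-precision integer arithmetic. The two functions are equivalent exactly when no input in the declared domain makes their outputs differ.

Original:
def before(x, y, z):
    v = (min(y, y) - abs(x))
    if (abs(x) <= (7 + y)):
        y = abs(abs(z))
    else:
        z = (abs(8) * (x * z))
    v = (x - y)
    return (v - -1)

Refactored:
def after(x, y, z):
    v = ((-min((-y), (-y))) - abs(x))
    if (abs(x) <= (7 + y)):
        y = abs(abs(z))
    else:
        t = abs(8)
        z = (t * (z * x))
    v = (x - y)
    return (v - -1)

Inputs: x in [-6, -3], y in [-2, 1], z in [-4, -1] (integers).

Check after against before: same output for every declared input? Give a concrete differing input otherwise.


There is a behavioral-looking edit here, yet the outcome never shifts on this domain; all 64 inputs agree.
verdict: equivalent


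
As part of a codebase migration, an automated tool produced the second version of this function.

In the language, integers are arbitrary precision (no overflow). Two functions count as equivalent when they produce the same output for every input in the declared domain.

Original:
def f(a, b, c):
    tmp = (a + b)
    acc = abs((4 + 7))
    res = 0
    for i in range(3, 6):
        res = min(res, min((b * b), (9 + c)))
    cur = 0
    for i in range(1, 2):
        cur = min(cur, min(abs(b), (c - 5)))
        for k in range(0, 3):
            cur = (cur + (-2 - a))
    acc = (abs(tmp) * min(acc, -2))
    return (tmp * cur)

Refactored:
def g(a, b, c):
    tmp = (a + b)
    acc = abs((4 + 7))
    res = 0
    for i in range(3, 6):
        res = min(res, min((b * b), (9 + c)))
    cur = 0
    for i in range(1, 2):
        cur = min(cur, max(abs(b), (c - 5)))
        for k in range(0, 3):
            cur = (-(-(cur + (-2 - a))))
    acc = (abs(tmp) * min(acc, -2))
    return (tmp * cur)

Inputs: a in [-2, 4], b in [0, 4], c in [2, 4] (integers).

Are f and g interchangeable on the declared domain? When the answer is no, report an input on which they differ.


Run the pair on a=-2, b=0, c=2.
f: tmp=-2, then acc=11, then res=0, then (i=3), then res=0, then (i=4), then res=0, then (i=5), then res=0, then cur=0, then (i=1), then cur=-3, then (k=0), then cur=-3, then (k=1), then cur=-3, then (k=2), then cur=-3, then acc=-4, then returns 6
g: tmp=-2, then acc=11, then res=0, then (i=3), then res=0, then (i=4), then res=0, then (i=5), then res=0, then cur=0, then (i=1), then cur=0, then (k=0), then cur=0, then (k=1), then cur=0, then (k=2), then cur=0, then acc=-4, then returns 0
6 against 0: the behavior changed.
verdict: not equivalent; witness: a=-2, b=0, c=2


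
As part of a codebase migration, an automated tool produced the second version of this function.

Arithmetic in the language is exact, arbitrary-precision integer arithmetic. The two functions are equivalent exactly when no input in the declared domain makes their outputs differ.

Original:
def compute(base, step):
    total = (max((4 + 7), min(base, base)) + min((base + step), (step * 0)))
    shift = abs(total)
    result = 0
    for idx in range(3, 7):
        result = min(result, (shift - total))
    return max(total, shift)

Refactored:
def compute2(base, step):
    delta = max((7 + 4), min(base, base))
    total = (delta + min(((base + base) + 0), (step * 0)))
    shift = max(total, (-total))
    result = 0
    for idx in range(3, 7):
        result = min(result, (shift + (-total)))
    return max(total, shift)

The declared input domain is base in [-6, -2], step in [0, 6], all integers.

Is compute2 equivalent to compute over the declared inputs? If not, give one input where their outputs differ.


At base=-6, step=0: compute gives 5, compute2 gives 1.
verdict: not equivalent; witness: base=-6, step=0


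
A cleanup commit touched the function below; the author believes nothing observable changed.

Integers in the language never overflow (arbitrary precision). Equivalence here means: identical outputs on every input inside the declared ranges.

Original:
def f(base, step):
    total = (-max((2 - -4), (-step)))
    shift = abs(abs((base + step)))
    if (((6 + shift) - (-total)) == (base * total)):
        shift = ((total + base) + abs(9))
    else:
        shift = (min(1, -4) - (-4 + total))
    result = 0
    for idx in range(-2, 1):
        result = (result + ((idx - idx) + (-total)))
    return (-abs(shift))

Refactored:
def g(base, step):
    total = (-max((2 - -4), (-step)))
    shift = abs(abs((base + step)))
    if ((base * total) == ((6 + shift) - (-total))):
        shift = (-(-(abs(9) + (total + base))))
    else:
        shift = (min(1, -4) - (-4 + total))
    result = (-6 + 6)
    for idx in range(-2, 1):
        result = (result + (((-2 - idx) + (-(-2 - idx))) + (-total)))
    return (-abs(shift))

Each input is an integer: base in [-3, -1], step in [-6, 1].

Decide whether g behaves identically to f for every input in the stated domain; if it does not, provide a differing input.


Although arithmetic usage differs, and constant usage differs, 24/24 inputs agree.
verdict: equivalent


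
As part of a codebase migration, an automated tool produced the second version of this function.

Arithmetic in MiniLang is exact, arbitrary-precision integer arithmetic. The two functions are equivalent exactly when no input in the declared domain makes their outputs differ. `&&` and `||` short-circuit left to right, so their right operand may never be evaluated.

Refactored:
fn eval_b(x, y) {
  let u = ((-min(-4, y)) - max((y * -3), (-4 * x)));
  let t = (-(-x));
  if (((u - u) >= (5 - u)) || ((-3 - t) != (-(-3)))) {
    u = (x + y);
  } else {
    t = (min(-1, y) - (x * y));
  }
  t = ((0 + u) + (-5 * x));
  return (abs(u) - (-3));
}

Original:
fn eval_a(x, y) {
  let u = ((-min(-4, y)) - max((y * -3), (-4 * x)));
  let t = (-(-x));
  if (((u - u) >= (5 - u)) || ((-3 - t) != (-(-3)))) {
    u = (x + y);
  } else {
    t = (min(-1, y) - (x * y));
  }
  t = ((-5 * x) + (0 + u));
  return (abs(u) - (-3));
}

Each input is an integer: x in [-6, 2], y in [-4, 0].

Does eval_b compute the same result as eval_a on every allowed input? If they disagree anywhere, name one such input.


The two are interchangeable: same computation, different form, and every declared input agrees.
As a probe, take x=0, y=-1: eval_a runs u = 1; t = 0; (((u - u) >= (5 - u)) || ((-3 - t) != (-(-3)))) -> true; u = -1; t = -1; return 4; eval_b runs u = 1; t = 0; (((u - u) >= (5 - u)) || ((-3 - t) != (-(-3)))) -> true; u = -1; t = -1; return 4; both end at 4.
An exhaustive pass over the 45 declared inputs shows identical outputs.
verdict: equivalent


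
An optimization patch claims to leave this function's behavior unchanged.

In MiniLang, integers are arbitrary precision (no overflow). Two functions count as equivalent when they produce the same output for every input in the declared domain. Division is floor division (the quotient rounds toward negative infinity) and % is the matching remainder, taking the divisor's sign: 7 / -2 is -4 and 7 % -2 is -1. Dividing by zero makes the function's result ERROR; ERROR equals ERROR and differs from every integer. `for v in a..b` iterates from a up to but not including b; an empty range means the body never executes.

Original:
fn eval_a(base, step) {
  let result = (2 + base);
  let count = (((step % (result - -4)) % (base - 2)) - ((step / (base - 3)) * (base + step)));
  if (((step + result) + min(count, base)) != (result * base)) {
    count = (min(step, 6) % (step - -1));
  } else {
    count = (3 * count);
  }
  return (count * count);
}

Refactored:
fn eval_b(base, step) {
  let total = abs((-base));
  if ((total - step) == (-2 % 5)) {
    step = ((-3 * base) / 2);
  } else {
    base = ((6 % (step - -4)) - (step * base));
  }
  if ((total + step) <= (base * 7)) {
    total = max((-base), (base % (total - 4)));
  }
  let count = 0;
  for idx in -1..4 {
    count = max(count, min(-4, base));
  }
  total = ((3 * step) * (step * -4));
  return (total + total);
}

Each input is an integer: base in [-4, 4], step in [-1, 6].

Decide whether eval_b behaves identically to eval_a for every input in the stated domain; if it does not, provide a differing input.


There is a counterexample at base=-4, step=-1: ERROR on one side, -24 on the other.
eval_a: result=-2, then count=-5, then (((step + result) + min(count, base)) != (result * base)) is true, then a zero divisor aborts: ERROR
eval_b: total=4, then ((total - step) == (-2 % 5)) is false, then base=-4, then ((total + step) <= (base * 7)) is false, then count=0, then (idx=-1), then count=0, then (idx=0), then count=0, then (idx=1), then count=0, then (idx=2), then count=0, then (idx=3), then count=0, then total=-12, then returns -24
verdict: not equivalent; witness: base=-4, step=-1


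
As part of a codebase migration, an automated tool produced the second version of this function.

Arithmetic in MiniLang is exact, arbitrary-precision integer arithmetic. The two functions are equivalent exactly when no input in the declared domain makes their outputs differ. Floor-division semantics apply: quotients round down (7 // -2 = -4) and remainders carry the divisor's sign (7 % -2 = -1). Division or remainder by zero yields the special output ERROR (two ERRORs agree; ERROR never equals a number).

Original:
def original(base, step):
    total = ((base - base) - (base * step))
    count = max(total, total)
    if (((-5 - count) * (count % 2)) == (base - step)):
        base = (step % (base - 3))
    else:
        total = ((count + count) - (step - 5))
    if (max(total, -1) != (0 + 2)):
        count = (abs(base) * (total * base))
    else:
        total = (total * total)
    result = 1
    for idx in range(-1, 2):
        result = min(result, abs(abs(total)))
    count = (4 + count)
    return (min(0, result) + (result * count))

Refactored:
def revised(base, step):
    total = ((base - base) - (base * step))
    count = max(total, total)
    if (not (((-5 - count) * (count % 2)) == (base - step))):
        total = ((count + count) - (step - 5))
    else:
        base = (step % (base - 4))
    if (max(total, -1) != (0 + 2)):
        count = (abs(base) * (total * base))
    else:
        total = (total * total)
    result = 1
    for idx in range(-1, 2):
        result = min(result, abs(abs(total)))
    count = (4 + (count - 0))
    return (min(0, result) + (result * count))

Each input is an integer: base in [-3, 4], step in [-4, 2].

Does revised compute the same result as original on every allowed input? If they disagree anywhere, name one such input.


Equivalent. The suspicious edit (`3` became `4`) never changes the result for any input inside the declared domain.
Across all 56 domain points the two functions coincide.
As a probe, take base=-1, step=-2: original runs total=-2, then count=-2, then (((-5 - count) * (count % 2)) == (base - step)) is false, then total=3, then (max(total, -1) != (0 + 2)) is true, then count=-3, then result=1, then (idx=-1), then result=1, then (idx=0), then result=1, then (idx=1), then result=1, then count=1, then returns 1; revised runs total=-2, then count=-2, then (not (((-5 - count) * (count % 2)) == (base - step))) is true, then total=3, then (max(total, -1) != (0 + 2)) is true, then count=-3, then result=1, then (idx=-1), then result=1, then (idx=0), then result=1, then (idx=1), then result=1, then count=1, then returns 1; both end at 1.
verdict: equivalent


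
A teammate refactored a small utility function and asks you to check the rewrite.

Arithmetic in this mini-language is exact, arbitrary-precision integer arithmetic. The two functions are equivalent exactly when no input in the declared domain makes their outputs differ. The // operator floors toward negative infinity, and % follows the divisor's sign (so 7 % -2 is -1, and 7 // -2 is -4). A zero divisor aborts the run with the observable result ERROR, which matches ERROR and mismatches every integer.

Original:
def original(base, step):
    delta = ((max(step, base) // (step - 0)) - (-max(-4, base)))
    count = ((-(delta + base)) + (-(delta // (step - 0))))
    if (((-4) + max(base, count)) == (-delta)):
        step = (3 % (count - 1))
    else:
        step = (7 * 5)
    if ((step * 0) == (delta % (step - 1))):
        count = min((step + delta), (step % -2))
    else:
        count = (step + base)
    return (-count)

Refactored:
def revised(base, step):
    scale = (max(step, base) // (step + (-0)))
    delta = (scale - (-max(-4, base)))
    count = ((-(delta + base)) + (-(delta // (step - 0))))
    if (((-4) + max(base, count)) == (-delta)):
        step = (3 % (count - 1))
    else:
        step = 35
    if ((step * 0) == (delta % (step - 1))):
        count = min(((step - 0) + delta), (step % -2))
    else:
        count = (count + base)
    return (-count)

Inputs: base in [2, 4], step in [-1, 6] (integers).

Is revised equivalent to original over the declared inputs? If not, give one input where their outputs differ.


These are not equivalent — on base=2, step=1 the outputs split (-37 vs 8).
original: delta=4, then count=-10, then (((-4) + max(base, count)) == (-delta)) is false, then step=35, then ((step * 0) == (delta % (step - 1))) is false, then count=37, then returns -37
revised: scale=2, then delta=4, then count=-10, then (((-4) + max(base, count)) == (-delta)) is false, then step=35, then ((step * 0) == (delta % (step - 1))) is false, then count=-8, then returns 8
verdict: not equivalent; witness: base=2, step=1


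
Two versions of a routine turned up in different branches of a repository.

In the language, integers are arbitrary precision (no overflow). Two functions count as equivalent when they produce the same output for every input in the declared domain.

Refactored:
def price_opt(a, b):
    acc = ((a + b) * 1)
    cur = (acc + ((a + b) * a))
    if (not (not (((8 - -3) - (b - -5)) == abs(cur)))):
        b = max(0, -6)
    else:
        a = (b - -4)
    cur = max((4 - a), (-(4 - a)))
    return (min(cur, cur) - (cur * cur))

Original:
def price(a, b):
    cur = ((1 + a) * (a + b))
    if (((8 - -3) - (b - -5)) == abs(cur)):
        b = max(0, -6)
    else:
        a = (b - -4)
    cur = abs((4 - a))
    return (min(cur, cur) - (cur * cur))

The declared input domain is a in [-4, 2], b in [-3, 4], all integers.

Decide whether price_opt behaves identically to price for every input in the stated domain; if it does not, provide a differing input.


Equivalent — the differences include arithmetic usage differs, min/max/abs usage differs, constant usage differs, boolean connective usage differs, statement counts differ, local variable names differ, yet no declared input distinguishes the two.
Spot check at a=-1, b=-1 — price: cur := 0 | (((8 - -3) - (b - -5)) == abs(cur)): false | a := 3 | cur := 1 | result 0. price_opt: acc := -2 | cur := 0 | (not (not (((8 - -3) - (b - -5)) == abs(cur)))): false | a := 3 | cur := 1 | result 0. Both give 0.
Every one of the 56 inputs gives matching results.
verdict: equivalent


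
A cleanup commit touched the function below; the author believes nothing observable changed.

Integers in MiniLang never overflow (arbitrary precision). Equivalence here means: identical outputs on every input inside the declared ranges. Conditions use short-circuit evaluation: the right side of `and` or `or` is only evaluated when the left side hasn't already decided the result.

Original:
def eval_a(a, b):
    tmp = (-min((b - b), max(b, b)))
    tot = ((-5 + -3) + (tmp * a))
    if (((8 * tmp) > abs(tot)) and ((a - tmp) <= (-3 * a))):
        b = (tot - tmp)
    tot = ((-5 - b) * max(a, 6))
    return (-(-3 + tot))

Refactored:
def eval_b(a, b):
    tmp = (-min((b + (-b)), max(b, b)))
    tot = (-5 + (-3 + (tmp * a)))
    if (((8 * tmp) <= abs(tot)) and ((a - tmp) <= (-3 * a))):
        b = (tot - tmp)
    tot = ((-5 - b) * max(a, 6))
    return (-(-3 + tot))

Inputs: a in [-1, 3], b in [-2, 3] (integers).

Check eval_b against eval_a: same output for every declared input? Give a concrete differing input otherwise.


Not equivalent: a=-1, b=-2 separates them (-39 vs 21).
eval_a: tmp becomes 2; next tot becomes -10; next (((8 * tmp) > abs(tot)) and ((a - tmp) <= (-3 * a))) evaluates to true; next b becomes -12; next tot becomes 42; next final value -39
eval_b: tmp becomes 2; next tot becomes -10; next (((8 * tmp) <= abs(tot)) and ((a - tmp) <= (-3 * a))) evaluates to false; next tot becomes -18; next final value 21
verdict: not equivalent; witness: a=-1, b=-2


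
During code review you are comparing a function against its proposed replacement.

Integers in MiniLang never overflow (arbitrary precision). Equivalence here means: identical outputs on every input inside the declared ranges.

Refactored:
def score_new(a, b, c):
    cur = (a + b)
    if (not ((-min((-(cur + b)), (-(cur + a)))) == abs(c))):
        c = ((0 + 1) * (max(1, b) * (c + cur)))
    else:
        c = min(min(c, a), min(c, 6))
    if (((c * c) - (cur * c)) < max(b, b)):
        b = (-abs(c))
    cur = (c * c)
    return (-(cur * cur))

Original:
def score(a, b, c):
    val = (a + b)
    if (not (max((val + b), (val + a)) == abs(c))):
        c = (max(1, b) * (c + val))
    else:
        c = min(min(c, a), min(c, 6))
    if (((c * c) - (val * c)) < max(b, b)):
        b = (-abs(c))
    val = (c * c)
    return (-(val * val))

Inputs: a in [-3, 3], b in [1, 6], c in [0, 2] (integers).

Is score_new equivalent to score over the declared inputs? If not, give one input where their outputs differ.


Reading the diff, among the changes: min/max/abs usage differs; arithmetic usage differs; constant usage differs; local variable names differ.
As a probe, take a=-3, b=4, c=0: score runs val=1, then (not (max((val + b), (val + a)) == abs(c))) is true, then c=4, then (((c * c) - (val * c)) < max(b, b)) is false, then val=16, then returns -256; score_new runs cur=1, then (not ((-min((-(cur + b)), (-(cur + a)))) == abs(c))) is true, then c=4, then (((c * c) - (cur * c)) < max(b, b)) is false, then cur=16, then returns -256; both end at -256.
An exhaustive pass over the 126 declared inputs shows identical outputs.
verdict: equivalent


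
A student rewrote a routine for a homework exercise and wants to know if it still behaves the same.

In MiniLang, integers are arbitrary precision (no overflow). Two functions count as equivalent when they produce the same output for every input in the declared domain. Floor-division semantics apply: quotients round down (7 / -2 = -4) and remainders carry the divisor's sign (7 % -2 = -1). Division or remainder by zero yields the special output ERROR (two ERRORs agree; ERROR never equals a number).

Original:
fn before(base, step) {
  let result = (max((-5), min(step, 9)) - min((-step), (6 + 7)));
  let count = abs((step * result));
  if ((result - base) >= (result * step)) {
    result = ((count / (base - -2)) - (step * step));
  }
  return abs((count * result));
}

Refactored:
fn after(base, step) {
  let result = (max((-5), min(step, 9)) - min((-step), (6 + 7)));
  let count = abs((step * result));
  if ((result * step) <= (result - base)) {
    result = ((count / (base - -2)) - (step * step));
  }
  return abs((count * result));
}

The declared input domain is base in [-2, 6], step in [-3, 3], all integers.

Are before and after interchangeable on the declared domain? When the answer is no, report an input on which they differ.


The two are interchangeable: comparison usage differs, and every declared input agrees.
Spot check at base=2, step=-3 — before: result := -6 | count := 18 | ((result - base) >= (result * step)): false | result 108. after: result := -6 | count := 18 | ((result * step) <= (result - base)): false | result 108. Both give 108.
Sweeping the whole domain (63 inputs) finds no disagreement.
verdict: equivalent


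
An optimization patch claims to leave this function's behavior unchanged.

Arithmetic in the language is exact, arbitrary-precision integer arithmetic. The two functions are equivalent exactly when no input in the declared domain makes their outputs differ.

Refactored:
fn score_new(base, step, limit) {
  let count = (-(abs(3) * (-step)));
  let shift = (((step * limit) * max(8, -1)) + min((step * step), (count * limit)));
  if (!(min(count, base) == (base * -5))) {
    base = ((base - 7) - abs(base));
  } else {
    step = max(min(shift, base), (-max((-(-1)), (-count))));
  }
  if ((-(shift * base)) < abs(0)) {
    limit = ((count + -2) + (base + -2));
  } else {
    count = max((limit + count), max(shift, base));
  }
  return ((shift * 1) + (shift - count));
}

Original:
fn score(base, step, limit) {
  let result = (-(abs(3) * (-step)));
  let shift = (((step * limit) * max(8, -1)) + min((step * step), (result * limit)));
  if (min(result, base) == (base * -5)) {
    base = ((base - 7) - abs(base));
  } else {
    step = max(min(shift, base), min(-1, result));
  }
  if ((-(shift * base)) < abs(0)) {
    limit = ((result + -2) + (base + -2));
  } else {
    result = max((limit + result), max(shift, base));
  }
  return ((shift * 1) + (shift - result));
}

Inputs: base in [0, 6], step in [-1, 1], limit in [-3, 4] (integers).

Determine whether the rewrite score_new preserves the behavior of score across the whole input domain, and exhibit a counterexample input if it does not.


Not equivalent: base=0, step=-1, limit=1 separates them (-22 vs -19).
score: result=-3, then shift=-11, then (min(result, base) == (base * -5)) is false, then step=-3, then ((-(shift * base)) < abs(0)) is false, then result=0, then returns -22
score_new: count=-3, then shift=-11, then (!(min(count, base) == (base * -5))) is true, then base=-7, then ((-(shift * base)) < abs(0)) is true, then limit=-14, then returns -19
verdict: not equivalent; witness: base=0, step=-1, limit=1
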